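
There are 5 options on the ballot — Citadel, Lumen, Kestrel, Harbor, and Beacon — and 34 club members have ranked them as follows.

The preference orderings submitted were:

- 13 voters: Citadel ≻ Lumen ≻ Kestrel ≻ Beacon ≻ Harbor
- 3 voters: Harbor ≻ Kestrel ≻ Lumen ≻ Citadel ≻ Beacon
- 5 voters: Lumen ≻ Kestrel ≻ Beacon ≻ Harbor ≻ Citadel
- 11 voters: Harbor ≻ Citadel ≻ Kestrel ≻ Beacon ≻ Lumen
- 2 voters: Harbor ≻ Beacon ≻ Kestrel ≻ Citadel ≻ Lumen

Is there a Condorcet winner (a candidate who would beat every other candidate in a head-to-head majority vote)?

No

Head-to-head results (34 voters total):
Citadel vs Lumen: Citadel wins 26–8.
Citadel vs Kestrel: Citadel wins 24–10.
Citadel vs Harbor: Harbor wins 21–13.
Citadel vs Beacon: Citadel wins 27–7.
Lumen vs Kestrel: Lumen wins 18–16.
Lumen vs Harbor: Lumen wins 18–16.
Lumen vs Beacon: Lumen wins 21–13.
Kestrel vs Harbor: Kestrel wins 18–16.
Kestrel vs Beacon: Kestrel wins 32–2.
Harbor vs Beacon: Beacon wins 18–16.
No candidate beats all others: Citadel beats Lumen beats Harbor beats Citadel, a majority cycle.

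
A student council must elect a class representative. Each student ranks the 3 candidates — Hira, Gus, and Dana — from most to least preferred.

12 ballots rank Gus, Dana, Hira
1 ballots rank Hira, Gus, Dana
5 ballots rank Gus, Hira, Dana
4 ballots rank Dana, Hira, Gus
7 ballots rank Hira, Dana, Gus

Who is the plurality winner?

First-place vote totals:
  Hira: 8
  Gus: 17
  Dana: 4
Gus has the most first-place votes.

Gus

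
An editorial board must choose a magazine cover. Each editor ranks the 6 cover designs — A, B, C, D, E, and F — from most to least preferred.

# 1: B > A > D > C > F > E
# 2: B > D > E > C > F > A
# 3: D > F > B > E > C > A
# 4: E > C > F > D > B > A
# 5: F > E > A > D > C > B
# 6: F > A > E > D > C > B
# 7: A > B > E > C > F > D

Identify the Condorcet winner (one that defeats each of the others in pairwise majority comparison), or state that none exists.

There is no Condorcet winner

Head-to-head results (7 voters total):
A vs B: B wins 4–3.
A vs C: A wins 4–3.
A vs D: A wins 4–3.
A vs E: E wins 4–3.
A vs F: F wins 5–2.
B vs C: B wins 4–3.
B vs D: D wins 4–3.
B vs E: B wins 4–3.
B vs F: F wins 4–3.
C vs D: D wins 5–2.
C vs E: E wins 6–1.
C vs F: C wins 4–3.
D vs E: E wins 4–3.
D vs F: F wins 4–3.
E vs F: F wins 4–3.
No candidate beats all others: A beats D beats B beats A, a majority cycle.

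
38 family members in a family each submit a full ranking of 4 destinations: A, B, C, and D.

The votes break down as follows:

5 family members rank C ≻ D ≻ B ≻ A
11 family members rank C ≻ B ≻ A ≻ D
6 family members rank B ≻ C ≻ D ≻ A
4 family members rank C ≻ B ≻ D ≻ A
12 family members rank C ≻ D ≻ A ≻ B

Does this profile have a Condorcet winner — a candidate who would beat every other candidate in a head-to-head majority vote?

Head-to-head results (38 voters total):
A vs B: B wins 26–12.
A vs C: C wins 38–0.
A vs D: D wins 27–11.
B vs C: C wins 32–6.
B vs D: B wins 21–17.
C vs D: C wins 38–0.
C beats each rival — A (38–0), B (32–6), D (38–0) — so C is the Condorcet winner.

Yes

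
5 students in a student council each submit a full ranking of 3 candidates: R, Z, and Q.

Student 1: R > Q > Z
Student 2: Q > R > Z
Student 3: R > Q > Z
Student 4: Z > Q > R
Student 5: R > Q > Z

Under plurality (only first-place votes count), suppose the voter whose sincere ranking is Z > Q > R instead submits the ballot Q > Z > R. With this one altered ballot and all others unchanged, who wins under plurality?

R

First-place totals with the altered ballot: R 3, Z 0, Q 2.
The winner is unchanged: still R.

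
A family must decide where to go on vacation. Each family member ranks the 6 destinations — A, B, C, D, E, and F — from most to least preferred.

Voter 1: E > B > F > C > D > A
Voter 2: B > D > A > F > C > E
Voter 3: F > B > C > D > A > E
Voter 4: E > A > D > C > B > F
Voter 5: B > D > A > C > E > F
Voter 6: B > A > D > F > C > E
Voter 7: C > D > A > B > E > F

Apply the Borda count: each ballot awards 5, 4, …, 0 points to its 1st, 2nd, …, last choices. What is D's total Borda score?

Borda scores:
  A: 0 + 3 + 1 + 4 + 3 + 4 + 3 = 18
  B: 4 + 5 + 4 + 1 + 5 + 5 + 2 = 26
  C: 2 + 1 + 3 + 2 + 2 + 1 + 5 = 16
  D: 1 + 4 + 2 + 3 + 4 + 3 + 4 = 21
  E: 5 + 0 + 0 + 5 + 1 + 0 + 1 = 12
  F: 3 + 2 + 5 + 0 + 0 + 2 + 0 = 12

21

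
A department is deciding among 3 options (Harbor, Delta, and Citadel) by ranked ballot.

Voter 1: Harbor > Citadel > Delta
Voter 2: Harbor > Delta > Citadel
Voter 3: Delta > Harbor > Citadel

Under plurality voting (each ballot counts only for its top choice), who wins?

Harbor

First-place vote totals:
  Harbor: 2
  Delta: 1
  Citadel: 0
Harbor has the most first-place votes.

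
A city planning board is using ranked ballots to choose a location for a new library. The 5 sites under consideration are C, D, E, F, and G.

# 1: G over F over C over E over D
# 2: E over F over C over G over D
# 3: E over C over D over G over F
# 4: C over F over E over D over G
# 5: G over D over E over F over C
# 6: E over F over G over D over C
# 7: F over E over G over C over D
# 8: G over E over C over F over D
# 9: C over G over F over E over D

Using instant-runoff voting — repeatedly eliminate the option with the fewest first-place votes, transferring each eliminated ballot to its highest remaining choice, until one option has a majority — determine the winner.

E

Round 1: E 3, G 3, C 2, F 1, D 0. D has the fewest and is eliminated.
Round 2: E 3, G 3, C 2, F 1. F has the fewest and is eliminated.
Round 3: E 4, G 3, C 2. C has the fewest and is eliminated.
Round 4: E 5, G 4. E has a majority.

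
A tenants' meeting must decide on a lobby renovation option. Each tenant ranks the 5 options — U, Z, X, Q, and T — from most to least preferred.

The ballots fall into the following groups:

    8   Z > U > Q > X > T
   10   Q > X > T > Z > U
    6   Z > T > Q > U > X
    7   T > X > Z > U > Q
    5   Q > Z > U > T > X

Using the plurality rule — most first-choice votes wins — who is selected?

First-place vote totals:
  U: 0
  Z: 14
  X: 0
  Q: 15
  T: 7
Q has the most first-place votes.

Q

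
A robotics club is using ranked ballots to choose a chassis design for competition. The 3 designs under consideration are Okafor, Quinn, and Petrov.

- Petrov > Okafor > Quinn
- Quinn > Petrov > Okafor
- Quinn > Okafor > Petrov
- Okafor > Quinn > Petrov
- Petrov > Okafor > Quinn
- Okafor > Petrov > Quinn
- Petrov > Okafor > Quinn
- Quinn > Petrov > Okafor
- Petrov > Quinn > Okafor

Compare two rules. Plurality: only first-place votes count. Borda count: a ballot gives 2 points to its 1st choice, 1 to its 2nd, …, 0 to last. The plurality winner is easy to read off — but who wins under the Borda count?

Petrov

Plurality first-place counts: Okafor 2, Quinn 3, Petrov 4 → Petrov.
Borda totals: Okafor 8, Quinn 8, Petrov 11 → Petrov.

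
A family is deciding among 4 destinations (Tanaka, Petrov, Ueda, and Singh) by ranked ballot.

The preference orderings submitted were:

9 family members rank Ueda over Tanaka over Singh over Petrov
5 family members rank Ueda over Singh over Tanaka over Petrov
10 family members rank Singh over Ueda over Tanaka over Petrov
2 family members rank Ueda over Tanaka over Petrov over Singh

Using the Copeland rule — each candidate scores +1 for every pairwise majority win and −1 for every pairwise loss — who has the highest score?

Ueda

Pairwise results:
  Tanaka vs Petrov: Tanaka wins 26–0.
  Tanaka vs Ueda: Ueda wins 26–0.
  Tanaka vs Singh: Singh wins 15–11.
  Petrov vs Ueda: Ueda wins 26–0.
  Petrov vs Singh: Singh wins 24–2.
  Ueda vs Singh: Ueda wins 16–10.
Copeland scores (wins − losses):
  Tanaka: 1 − 2 = -1
  Petrov: 0 − 3 = -3
  Ueda: 3 − 0 = 3
  Singh: 2 − 1 = 1
Ueda has the best Copeland score.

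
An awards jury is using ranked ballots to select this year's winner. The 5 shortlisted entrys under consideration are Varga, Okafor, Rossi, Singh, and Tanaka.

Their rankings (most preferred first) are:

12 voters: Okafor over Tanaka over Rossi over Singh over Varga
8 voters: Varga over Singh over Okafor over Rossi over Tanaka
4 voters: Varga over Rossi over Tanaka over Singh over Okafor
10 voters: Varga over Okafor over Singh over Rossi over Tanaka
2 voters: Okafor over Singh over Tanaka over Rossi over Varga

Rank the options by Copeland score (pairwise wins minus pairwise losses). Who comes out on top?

Varga

Pairwise results:
  Varga vs Okafor: Varga wins 22–14.
  Varga vs Rossi: Varga wins 22–14.
  Varga vs Singh: Varga wins 22–14.
  Varga vs Tanaka: Varga wins 22–14.
  Okafor vs Rossi: Okafor wins 32–4.
  Okafor vs Singh: Okafor wins 24–12.
  Okafor vs Tanaka: Okafor wins 32–4.
  Rossi vs Singh: Singh wins 20–16.
  Rossi vs Tanaka: Rossi wins 22–14.
  Singh vs Tanaka: Singh wins 20–16.
Copeland scores (wins − losses):
  Varga: 4 − 0 = 4
  Okafor: 3 − 1 = 2
  Rossi: 1 − 3 = -2
  Singh: 2 − 2 = 0
  Tanaka: 0 − 4 = -4
Varga has the best Copeland score.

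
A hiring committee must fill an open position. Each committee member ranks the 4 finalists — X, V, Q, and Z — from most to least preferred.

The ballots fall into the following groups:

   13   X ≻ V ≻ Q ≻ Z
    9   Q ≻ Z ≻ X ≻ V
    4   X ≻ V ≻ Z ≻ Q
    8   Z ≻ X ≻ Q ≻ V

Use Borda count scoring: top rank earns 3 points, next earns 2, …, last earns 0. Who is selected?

X

Borda scores:
  X: 13·3 + 9·1 + 4·3 + 8·2 = 76
  V: 13·2 + 9·0 + 4·2 + 8·0 = 34
  Q: 13·1 + 9·3 + 4·0 + 8·1 = 48
  Z: 13·0 + 9·2 + 4·1 + 8·3 = 46
X has the highest total.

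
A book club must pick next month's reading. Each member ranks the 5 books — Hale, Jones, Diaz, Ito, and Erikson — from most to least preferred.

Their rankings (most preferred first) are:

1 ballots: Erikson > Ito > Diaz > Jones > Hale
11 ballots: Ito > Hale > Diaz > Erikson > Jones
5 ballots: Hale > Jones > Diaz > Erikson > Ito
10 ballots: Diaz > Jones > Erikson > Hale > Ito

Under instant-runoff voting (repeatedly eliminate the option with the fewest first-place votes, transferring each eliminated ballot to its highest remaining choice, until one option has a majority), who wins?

Diaz

Round 1: Ito 11, Diaz 10, Hale 5, Erikson 1, Jones 0. Jones has the fewest and is eliminated.
Round 2: Ito 11, Diaz 10, Hale 5, Erikson 1. Erikson has the fewest and is eliminated.
Round 3: Ito 12, Diaz 10, Hale 5. Hale has the fewest and is eliminated.
Round 4: Diaz 15, Ito 12. Diaz has a majority.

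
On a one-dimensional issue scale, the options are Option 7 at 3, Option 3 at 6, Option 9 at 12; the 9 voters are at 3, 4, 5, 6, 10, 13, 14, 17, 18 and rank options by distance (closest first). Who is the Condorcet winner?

Option 9

With single-peaked preferences on a line, the Condorcet winner is the candidate closest to the median voter.
The median voter (position 10) is closest to Option 9 at 12.
Check: Option 9 vs Option 7 — voters closer to Option 9: 5 of 9.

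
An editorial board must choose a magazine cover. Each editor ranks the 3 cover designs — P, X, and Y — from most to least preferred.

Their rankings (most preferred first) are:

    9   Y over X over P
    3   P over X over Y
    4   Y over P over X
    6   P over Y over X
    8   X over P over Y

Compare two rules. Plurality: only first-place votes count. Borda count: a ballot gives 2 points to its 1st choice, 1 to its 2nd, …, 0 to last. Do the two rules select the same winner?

Plurality first-place counts: P 9, X 8, Y 13 → Y.
Borda totals: P 30, X 28, Y 32 → Y.
The two rules agree on Y.

Yes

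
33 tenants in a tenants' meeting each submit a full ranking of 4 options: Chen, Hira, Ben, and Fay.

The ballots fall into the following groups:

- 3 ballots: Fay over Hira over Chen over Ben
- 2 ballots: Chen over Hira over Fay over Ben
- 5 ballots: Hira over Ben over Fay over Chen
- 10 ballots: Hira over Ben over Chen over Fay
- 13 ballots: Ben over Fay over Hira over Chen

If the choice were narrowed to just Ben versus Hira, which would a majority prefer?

Ballots ranking Ben above Hira: 13.
Ballots ranking Hira above Ben: 3+2+5+10 = 20.
Hira wins the head-to-head, 20–13.

Hira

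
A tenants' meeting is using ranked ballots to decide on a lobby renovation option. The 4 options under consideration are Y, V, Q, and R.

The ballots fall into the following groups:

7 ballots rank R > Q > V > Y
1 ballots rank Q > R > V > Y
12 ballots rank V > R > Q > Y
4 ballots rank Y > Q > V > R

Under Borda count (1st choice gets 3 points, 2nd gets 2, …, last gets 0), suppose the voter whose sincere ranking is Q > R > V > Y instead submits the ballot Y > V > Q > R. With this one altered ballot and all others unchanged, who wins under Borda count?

V

Borda totals with the altered ballot: Y 15, V 49, Q 35, R 45.
The winner is unchanged: still V.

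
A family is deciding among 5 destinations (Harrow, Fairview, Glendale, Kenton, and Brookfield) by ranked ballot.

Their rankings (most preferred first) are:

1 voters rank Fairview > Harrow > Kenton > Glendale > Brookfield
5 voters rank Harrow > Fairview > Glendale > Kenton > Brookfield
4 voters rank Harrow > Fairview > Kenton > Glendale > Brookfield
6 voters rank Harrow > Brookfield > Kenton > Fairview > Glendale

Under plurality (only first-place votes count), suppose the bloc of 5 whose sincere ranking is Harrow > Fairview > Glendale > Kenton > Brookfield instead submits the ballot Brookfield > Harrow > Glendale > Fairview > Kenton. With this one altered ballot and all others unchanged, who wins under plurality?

First-place totals with the altered ballot: Harrow 10, Fairview 1, Glendale 0, Kenton 0, Brookfield 5.
The winner is unchanged: still Harrow.

Harrow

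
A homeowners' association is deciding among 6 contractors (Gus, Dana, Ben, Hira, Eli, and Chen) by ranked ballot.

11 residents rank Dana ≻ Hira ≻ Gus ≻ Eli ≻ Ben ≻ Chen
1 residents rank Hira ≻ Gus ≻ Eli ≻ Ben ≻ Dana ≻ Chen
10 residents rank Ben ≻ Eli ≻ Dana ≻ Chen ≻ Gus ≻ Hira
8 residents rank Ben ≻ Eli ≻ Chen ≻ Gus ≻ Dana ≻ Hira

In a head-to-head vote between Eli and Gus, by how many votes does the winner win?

Ballots ranking Eli above Gus: 10+8 = 18.
Ballots ranking Gus above Eli: 11+1 = 12.
Eli wins 18–12, a margin of 6.

6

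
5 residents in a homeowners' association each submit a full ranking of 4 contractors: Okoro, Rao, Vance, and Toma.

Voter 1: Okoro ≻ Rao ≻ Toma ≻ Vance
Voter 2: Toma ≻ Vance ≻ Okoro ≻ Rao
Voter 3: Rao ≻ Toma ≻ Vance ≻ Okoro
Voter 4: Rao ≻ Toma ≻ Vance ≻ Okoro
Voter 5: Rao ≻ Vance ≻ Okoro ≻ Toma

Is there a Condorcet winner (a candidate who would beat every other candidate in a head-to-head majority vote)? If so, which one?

Head-to-head results (5 voters total):
Okoro vs Rao: Rao wins 3–2.
Okoro vs Vance: Vance wins 4–1.
Okoro vs Toma: Toma wins 3–2.
Rao vs Vance: Rao wins 4–1.
Rao vs Toma: Rao wins 4–1.
Vance vs Toma: Toma wins 4–1.
Rao beats each rival — Okoro (3–2), Vance (4–1), Toma (4–1) — so Rao is the Condorcet winner.

Rao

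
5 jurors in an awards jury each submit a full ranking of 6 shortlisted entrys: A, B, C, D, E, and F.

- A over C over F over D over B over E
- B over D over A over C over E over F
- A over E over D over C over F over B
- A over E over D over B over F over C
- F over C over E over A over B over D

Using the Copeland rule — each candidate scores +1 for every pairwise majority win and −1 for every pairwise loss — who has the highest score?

A

Pairwise results:
  A vs B: A wins 4–1.
  A vs C: A wins 4–1.
  A vs D: A wins 4–1.
  A vs E: A wins 4–1.
  A vs F: A wins 4–1.
  B vs C: C wins 3–2.
  B vs D: D wins 3–2.
  B vs E: E wins 3–2.
  B vs F: F wins 3–2.
  C vs D: D wins 3–2.
  C vs E: C wins 3–2.
  C vs F: C wins 3–2.
  D vs E: E wins 3–2.
  D vs F: D wins 3–2.
  E vs F: E wins 3–2.
Copeland scores (wins − losses):
  A: 5 − 0 = 5
  B: 0 − 5 = -5
  C: 3 − 2 = 1
  D: 3 − 2 = 1
  E: 3 − 2 = 1
  F: 1 − 4 = -3
A has the best Copeland score.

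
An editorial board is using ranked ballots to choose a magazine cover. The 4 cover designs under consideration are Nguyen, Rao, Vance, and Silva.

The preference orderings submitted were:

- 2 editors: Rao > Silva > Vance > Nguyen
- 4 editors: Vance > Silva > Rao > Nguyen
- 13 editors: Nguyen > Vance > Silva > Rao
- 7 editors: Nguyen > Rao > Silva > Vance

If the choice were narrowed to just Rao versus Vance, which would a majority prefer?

Ballots ranking Rao above Vance: 2+7 = 9.
Ballots ranking Vance above Rao: 4+13 = 17.
Vance wins the head-to-head, 17–9.

Vance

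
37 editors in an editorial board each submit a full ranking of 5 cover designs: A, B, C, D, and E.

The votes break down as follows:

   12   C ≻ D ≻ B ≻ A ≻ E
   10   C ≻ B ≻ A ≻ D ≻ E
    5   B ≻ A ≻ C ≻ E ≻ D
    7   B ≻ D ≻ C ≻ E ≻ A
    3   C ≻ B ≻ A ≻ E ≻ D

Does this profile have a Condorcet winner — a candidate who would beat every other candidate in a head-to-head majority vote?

Yes

Head-to-head results (37 voters total):
A vs B: B wins 37–0.
A vs C: C wins 32–5.
A vs D: D wins 19–18.
A vs E: A wins 30–7.
B vs C: C wins 25–12.
B vs D: B wins 25–12.
B vs E: B wins 37–0.
C vs D: C wins 30–7.
C vs E: C wins 37–0.
D vs E: D wins 29–8.
C beats each rival — A (32–5), B (25–12), D (30–7), E (37–0) — so C is the Condorcet winner.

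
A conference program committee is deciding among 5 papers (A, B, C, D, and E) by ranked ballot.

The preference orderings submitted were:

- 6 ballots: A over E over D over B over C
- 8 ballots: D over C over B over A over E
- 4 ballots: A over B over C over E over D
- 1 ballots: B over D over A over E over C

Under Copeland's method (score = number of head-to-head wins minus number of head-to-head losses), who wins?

A

Pairwise results:
  A vs B: A wins 10–9.
  A vs C: A wins 11–8.
  A vs D: A wins 10–9.
  A vs E: A wins 19–0.
  B vs C: B wins 11–8.
  B vs D: D wins 14–5.
  B vs E: B wins 13–6.
  C vs D: D wins 15–4.
  C vs E: C wins 12–7.
  D vs E: E wins 10–9.
Copeland scores (wins − losses):
  A: 4 − 0 = 4
  B: 2 − 2 = 0
  C: 1 − 3 = -2
  D: 2 − 2 = 0
  E: 1 − 3 = -2
A has the best Copeland score.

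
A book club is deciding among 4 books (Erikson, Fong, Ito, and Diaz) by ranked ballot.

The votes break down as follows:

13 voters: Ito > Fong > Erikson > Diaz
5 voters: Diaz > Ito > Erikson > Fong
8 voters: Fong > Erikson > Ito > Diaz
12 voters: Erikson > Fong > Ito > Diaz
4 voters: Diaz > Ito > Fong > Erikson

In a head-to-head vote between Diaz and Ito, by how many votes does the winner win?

24

Ballots ranking Diaz above Ito: 5+4 = 9.
Ballots ranking Ito above Diaz: 13+8+12 = 33.
Ito wins 33–9, a margin of 24.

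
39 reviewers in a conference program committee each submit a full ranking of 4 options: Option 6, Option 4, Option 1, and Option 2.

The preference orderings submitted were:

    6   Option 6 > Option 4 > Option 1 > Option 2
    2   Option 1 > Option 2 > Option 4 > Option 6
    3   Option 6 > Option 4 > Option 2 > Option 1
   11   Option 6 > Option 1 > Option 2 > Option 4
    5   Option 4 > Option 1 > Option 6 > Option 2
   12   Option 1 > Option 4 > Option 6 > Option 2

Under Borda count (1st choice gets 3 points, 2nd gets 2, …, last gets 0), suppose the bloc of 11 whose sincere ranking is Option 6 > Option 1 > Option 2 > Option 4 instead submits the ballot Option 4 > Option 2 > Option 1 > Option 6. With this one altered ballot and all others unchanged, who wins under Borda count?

Option 4

Borda totals with the altered ballot: Option 6 44, Option 4 92, Option 1 69, Option 2 29.
The switch changes the winner from Option 1 to Option 4.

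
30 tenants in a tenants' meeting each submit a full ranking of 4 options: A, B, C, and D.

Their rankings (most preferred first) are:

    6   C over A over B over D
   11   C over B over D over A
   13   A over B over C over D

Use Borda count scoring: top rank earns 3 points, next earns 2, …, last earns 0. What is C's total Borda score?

Borda scores:
  A: 6·2 + 11·0 + 13·3 = 51
  B: 6·1 + 11·2 + 13·2 = 54
  C: 6·3 + 11·3 + 13·1 = 64
  D: 6·0 + 11·1 + 13·0 = 11

64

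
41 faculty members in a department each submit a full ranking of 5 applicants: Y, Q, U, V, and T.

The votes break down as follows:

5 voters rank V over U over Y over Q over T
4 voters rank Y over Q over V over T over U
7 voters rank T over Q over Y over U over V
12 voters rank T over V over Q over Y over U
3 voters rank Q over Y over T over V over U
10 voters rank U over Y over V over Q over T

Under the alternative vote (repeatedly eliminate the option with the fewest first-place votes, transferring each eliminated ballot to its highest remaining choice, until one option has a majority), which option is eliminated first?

Round 1: T 19, U 10, V 5, Y 4, Q 3. Q has the fewest and is eliminated.
Round 2: T 19, U 10, Y 7, V 5. V has the fewest and is eliminated.
Round 3: T 19, U 15, Y 7. Y has the fewest and is eliminated.
Round 4: T 26, U 15. T has a majority.

Q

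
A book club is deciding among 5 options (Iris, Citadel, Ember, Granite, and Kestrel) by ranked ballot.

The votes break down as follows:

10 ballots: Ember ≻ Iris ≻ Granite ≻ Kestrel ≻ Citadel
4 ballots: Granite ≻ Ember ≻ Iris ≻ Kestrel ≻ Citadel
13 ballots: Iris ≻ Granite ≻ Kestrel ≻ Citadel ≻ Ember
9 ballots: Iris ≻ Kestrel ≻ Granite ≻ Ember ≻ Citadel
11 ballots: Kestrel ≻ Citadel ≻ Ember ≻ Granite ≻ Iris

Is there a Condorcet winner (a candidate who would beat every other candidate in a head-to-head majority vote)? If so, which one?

None — there is no Condorcet winner

Head-to-head results (47 voters total):
Iris vs Citadel: Iris wins 36–11.
Iris vs Ember: Ember wins 25–22.
Iris vs Granite: Iris wins 32–15.
Iris vs Kestrel: Iris wins 36–11.
Citadel vs Ember: Citadel wins 24–23.
Citadel vs Granite: Granite wins 36–11.
Citadel vs Kestrel: Kestrel wins 47–0.
Ember vs Granite: Granite wins 26–21.
Ember vs Kestrel: Kestrel wins 33–14.
Granite vs Kestrel: Granite wins 27–20.
No candidate beats all others: Iris beats Citadel beats Ember beats Iris, a majority cycle.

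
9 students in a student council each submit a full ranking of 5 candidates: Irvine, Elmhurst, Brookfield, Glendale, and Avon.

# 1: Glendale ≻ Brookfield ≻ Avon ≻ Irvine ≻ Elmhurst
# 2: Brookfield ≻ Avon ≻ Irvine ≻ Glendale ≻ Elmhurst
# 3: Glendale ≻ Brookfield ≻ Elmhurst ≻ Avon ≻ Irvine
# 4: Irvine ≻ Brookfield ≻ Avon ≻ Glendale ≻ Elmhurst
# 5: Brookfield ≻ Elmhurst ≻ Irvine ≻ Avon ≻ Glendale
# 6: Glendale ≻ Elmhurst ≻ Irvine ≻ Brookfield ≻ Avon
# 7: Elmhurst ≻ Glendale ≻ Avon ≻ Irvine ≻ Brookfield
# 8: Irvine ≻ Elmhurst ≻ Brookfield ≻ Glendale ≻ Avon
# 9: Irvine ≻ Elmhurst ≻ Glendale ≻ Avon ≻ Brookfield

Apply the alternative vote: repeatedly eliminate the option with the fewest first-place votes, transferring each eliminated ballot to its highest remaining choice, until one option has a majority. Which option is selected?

Irvine

Round 1: Irvine 3, Glendale 3, Brookfield 2, Elmhurst 1, Avon 0. Avon has the fewest and is eliminated.
Round 2: Irvine 3, Glendale 3, Brookfield 2, Elmhurst 1. Elmhurst has the fewest and is eliminated.
Round 3: Glendale 4, Irvine 3, Brookfield 2. Brookfield has the fewest and is eliminated.
Round 4: Irvine 5, Glendale 4. Irvine has a majority.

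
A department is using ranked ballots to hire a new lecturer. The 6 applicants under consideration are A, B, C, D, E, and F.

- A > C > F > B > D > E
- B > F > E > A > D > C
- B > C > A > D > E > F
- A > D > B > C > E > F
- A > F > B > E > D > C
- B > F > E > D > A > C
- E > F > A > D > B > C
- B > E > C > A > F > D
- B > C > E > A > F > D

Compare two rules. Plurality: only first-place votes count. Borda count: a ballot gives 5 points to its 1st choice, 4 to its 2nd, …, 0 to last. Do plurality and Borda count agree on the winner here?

Yes

Plurality first-place counts: A 3, B 5, C 0, D 0, E 1, F 0 → B.
Borda totals: A 28, B 34, C 17, D 13, E 22, F 21 → B.
The two rules agree on B.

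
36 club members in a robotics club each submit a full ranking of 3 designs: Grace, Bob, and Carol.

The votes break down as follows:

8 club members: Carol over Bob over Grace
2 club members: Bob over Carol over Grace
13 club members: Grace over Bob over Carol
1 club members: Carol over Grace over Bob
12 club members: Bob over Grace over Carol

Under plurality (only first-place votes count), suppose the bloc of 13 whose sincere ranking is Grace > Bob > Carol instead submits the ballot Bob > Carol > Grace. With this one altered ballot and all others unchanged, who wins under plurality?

Bob

First-place totals with the altered ballot: Grace 0, Bob 27, Carol 9.
The winner is unchanged: still Bob.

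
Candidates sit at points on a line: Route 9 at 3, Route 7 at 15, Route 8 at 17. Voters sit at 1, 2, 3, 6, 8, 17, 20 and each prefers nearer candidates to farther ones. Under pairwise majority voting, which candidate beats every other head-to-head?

Route 9

With single-peaked preferences on a line, the Condorcet winner is the candidate closest to the median voter.
The median voter (position 6) is closest to Route 9 at 3.
Check: Route 9 vs Route 8 — voters closer to Route 9: 5 of 7.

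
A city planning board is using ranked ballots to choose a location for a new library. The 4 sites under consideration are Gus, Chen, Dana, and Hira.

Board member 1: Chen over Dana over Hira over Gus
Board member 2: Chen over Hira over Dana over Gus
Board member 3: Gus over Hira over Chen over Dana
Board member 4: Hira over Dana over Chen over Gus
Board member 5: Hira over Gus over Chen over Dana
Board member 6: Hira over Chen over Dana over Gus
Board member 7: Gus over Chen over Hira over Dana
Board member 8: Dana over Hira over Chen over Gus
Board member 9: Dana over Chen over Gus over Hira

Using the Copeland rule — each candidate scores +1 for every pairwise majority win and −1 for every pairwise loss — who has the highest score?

Pairwise results:
  Gus vs Chen: Chen wins 6–3.
  Gus vs Dana: Dana wins 6–3.
  Gus vs Hira: Hira wins 6–3.
  Chen vs Dana: Chen wins 6–3.
  Chen vs Hira: Hira wins 5–4.
  Dana vs Hira: Hira wins 6–3.
Copeland scores (wins − losses):
  Gus: 0 − 3 = -3
  Chen: 2 − 1 = 1
  Dana: 1 − 2 = -1
  Hira: 3 − 0 = 3
Hira has the best Copeland score.

Hira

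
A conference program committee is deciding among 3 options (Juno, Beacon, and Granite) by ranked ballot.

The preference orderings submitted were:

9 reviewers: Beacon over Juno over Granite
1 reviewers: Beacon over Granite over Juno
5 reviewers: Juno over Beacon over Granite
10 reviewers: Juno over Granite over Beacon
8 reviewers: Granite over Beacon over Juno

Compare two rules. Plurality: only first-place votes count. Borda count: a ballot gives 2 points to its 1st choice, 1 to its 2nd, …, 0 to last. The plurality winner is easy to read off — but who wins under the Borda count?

Juno

Plurality first-place counts: Juno 15, Beacon 10, Granite 8 → Juno.
Borda totals: Juno 39, Beacon 33, Granite 27 → Juno.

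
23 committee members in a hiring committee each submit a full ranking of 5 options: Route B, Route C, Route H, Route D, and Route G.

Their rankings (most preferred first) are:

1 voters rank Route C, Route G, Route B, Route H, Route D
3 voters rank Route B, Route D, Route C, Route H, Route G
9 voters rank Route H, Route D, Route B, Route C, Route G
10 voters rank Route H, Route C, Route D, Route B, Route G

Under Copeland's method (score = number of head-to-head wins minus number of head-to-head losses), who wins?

Route H

Pairwise results:
  Route B vs Route C: Route B wins 12–11.
  Route B vs Route H: Route H wins 19–4.
  Route B vs Route D: Route D wins 19–4.
  Route B vs Route G: Route B wins 22–1.
  Route C vs Route H: Route H wins 19–4.
  Route C vs Route D: Route D wins 12–11.
  Route C vs Route G: Route C wins 23–0.
  Route H vs Route D: Route H wins 20–3.
  Route H vs Route G: Route H wins 22–1.
  Route D vs Route G: Route D wins 22–1.
Copeland scores (wins − losses):
  Route B: 2 − 2 = 0
  Route C: 1 − 3 = -2
  Route H: 4 − 0 = 4
  Route D: 3 − 1 = 2
  Route G: 0 − 4 = -4
Route H has the best Copeland score.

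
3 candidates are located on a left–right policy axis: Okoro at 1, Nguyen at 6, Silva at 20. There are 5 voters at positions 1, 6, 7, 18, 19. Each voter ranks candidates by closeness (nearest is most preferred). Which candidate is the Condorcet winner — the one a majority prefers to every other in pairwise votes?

With single-peaked preferences on a line, the Condorcet winner is the candidate closest to the median voter.
The median voter (position 7) is closest to Nguyen at 6.
Check: Nguyen vs Okoro — voters closer to Nguyen: 4 of 5.

Nguyen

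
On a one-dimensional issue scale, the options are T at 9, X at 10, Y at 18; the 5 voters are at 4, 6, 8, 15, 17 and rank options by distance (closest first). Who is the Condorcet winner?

With single-peaked preferences on a line, the Condorcet winner is the candidate closest to the median voter.
The median voter (position 8) is closest to T at 9.
Check: T vs Y — voters closer to T: 3 of 5.

T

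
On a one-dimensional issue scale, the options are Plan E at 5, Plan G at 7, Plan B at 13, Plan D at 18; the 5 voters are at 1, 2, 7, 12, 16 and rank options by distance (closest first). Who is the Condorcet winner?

With single-peaked preferences on a line, the Condorcet winner is the candidate closest to the median voter.
The median voter (position 7) is closest to Plan G at 7.
Check: Plan G vs Plan E — voters closer to Plan G: 3 of 5.

Plan G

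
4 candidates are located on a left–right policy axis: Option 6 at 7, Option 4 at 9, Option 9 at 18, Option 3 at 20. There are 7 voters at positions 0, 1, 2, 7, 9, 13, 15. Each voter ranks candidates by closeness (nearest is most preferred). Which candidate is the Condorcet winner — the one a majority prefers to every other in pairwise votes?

Option 6

With single-peaked preferences on a line, the Condorcet winner is the candidate closest to the median voter.
The median voter (position 7) is closest to Option 6 at 7.
Check: Option 6 vs Option 3 — voters closer to Option 6: 6 of 7.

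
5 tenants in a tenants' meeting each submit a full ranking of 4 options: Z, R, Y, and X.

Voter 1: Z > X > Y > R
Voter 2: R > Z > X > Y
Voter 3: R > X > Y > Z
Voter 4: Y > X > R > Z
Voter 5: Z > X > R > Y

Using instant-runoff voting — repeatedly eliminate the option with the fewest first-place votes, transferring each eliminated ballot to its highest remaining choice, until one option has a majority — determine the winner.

R

Round 1: Z 2, R 2, Y 1, X 0. X has the fewest and is eliminated.
Round 2: Z 2, R 2, Y 1. Y has the fewest and is eliminated.
Round 3: R 3, Z 2. R has a majority.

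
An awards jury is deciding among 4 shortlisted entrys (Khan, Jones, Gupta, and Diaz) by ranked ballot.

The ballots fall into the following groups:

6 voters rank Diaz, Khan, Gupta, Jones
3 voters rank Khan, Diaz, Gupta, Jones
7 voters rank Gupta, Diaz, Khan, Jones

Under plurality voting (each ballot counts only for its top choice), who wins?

First-place vote totals:
  Khan: 3
  Jones: 0
  Gupta: 7
  Diaz: 6
Gupta has the most first-place votes.

Gupta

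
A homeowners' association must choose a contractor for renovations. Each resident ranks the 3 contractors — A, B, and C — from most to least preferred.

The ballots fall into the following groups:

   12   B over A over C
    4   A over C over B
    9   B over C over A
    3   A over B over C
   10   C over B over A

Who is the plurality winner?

First-place vote totals:
  A: 7
  B: 21
  C: 10
B has the most first-place votes.

B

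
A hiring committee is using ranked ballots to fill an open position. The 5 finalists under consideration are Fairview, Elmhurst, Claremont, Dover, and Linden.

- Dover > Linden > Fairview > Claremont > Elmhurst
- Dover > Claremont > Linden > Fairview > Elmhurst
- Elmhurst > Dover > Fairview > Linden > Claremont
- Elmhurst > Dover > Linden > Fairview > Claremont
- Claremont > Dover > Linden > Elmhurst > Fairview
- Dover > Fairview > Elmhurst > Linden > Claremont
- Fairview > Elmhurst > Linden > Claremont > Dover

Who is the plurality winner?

First-place vote totals:
  Fairview: 1
  Elmhurst: 2
  Claremont: 1
  Dover: 3
  Linden: 0
Dover has the most first-place votes.

Dover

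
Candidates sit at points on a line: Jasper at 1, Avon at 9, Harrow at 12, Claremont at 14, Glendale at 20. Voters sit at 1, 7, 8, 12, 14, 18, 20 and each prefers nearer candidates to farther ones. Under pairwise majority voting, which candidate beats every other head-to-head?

Harrow

With single-peaked preferences on a line, the Condorcet winner is the candidate closest to the median voter.
The median voter (position 12) is closest to Harrow at 12.
Check: Harrow vs Avon — voters closer to Harrow: 4 of 7.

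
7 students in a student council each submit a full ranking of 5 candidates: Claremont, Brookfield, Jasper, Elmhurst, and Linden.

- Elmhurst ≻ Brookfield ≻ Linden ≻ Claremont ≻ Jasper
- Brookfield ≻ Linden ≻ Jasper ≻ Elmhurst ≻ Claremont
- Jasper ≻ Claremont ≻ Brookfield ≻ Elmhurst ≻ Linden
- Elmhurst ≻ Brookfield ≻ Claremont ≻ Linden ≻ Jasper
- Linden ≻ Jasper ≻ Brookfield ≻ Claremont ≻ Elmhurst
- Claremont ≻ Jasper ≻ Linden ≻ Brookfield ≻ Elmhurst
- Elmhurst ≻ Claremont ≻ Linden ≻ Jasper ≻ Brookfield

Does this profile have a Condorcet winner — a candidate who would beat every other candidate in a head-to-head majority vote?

Head-to-head results (7 voters total):
Claremont vs Brookfield: Brookfield wins 4–3.
Claremont vs Jasper: Claremont wins 4–3.
Claremont vs Elmhurst: Elmhurst wins 4–3.
Claremont vs Linden: Claremont wins 4–3.
Brookfield vs Jasper: Jasper wins 4–3.
Brookfield vs Elmhurst: Brookfield wins 4–3.
Brookfield vs Linden: Brookfield wins 4–3.
Jasper vs Elmhurst: Jasper wins 4–3.
Jasper vs Linden: Linden wins 5–2.
Elmhurst vs Linden: Elmhurst wins 4–3.
No candidate beats all others: Claremont beats Jasper beats Brookfield beats Claremont, a majority cycle.

No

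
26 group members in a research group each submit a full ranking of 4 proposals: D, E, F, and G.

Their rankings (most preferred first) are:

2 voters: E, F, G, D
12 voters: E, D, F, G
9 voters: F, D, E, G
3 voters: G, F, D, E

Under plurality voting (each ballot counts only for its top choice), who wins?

First-place vote totals:
  D: 0
  E: 14
  F: 9
  G: 3
E has the most first-place votes.

E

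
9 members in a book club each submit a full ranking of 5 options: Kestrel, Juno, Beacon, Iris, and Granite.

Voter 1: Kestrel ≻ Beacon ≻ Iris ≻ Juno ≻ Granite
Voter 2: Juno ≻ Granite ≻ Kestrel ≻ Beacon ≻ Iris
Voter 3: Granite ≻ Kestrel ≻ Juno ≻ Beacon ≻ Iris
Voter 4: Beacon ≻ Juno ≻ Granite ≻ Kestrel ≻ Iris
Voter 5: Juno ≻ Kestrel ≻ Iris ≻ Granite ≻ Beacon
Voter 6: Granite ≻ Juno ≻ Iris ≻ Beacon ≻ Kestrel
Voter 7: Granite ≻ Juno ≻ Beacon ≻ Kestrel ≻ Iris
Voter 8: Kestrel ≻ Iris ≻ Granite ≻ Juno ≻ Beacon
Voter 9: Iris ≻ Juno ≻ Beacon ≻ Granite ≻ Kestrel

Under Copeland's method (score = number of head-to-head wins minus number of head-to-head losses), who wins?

Juno

Pairwise results:
  Kestrel vs Juno: Juno wins 6–3.
  Kestrel vs Beacon: Kestrel wins 5–4.
  Kestrel vs Iris: Kestrel wins 7–2.
  Kestrel vs Granite: Granite wins 6–3.
  Juno vs Beacon: Juno wins 7–2.
  Juno vs Iris: Juno wins 6–3.
  Juno vs Granite: Juno wins 5–4.
  Beacon vs Iris: Beacon wins 5–4.
  Beacon vs Granite: Granite wins 6–3.
  Iris vs Granite: Granite wins 5–4.
Copeland scores (wins − losses):
  Kestrel: 2 − 2 = 0
  Juno: 4 − 0 = 4
  Beacon: 1 − 3 = -2
  Iris: 0 − 4 = -4
  Granite: 3 − 1 = 2
Juno has the best Copeland score.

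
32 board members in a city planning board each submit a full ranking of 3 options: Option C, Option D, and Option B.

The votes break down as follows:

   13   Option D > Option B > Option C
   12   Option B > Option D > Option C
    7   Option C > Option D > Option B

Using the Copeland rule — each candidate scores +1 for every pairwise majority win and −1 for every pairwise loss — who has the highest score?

Pairwise results:
  Option C vs Option D: Option D wins 25–7.
  Option C vs Option B: Option B wins 25–7.
  Option D vs Option B: Option D wins 20–12.
Copeland scores (wins − losses):
  Option C: 0 − 2 = -2
  Option D: 2 − 0 = 2
  Option B: 1 − 1 = 0
Option D has the best Copeland score.

Option D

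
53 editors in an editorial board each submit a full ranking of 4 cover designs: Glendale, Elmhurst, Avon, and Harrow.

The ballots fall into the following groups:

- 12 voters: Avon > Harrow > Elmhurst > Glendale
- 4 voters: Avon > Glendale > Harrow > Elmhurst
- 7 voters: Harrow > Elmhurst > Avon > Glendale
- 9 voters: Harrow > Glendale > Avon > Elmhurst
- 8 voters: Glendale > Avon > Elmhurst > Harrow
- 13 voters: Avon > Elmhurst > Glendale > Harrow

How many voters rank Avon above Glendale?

36

Ballots ranking Avon above Glendale: 12+4+7+13 = 36.
Ballots ranking Glendale above Avon: 9+8 = 17.
So 36 of 53 voters prefer Avon to Glendale.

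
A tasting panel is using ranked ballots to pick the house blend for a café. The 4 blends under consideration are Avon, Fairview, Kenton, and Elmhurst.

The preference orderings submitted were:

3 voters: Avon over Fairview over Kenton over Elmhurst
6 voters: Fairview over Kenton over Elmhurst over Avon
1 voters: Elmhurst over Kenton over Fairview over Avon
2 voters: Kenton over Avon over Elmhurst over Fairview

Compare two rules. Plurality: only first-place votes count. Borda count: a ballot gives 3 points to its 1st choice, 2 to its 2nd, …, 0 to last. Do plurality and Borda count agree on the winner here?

Yes

Plurality first-place counts: Avon 3, Fairview 6, Kenton 2, Elmhurst 1 → Fairview.
Borda totals: Avon 13, Fairview 25, Kenton 23, Elmhurst 11 → Fairview.
The two rules agree on Fairview.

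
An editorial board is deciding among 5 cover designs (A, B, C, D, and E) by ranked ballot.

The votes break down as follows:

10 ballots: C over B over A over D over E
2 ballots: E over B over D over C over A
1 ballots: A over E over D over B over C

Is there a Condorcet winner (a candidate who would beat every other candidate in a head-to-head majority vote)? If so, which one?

Head-to-head results (13 voters total):
A vs B: B wins 12–1.
A vs C: C wins 12–1.
A vs D: A wins 11–2.
A vs E: A wins 11–2.
B vs C: C wins 10–3.
B vs D: B wins 12–1.
B vs E: B wins 10–3.
C vs D: C wins 10–3.
C vs E: C wins 10–3.
D vs E: D wins 10–3.
C beats each rival — A (12–1), B (10–3), D (10–3), E (10–3) — so C is the Condorcet winner.

C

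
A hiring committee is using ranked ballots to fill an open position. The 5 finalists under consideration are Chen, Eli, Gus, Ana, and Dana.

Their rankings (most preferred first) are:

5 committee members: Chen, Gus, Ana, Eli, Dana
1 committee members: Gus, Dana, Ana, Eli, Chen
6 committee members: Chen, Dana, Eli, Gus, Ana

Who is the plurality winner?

Chen

First-place vote totals:
  Chen: 11
  Eli: 0
  Gus: 1
  Ana: 0
  Dana: 0
Chen has the most first-place votes.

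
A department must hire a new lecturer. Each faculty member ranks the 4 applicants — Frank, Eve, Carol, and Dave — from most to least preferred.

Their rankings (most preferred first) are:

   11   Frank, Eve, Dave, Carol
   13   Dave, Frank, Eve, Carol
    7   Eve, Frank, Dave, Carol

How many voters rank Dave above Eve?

13

Ballots ranking Dave above Eve: 13.
Ballots ranking Eve above Dave: 11+7 = 18.
So 13 of 31 voters prefer Dave to Eve.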